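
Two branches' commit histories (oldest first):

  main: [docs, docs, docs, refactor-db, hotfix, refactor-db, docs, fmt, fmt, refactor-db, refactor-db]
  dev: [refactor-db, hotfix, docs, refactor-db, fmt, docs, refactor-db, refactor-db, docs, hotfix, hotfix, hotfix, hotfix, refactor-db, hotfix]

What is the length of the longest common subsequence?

Pick docs [1,3] → docs [3,6] → refactor-db [4,7] → refactor-db [6,8] → docs [7,9] → refactor-db [10,14]; all 6 commits appear in both, in order, and the DP table's final entry dp[11][15] is also 6, so no common subsequence is longer.

6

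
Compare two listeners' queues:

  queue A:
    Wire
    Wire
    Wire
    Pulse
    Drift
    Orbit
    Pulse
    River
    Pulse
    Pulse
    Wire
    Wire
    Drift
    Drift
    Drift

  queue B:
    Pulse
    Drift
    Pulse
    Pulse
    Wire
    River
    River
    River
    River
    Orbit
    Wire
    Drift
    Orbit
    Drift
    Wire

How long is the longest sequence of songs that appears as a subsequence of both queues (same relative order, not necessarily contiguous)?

Taking Pulse at queue A[4]=queue B[1]; then Drift at queue A[5]=queue B[2]; then Pulse at queue A[9]=queue B[3]; then Pulse at queue A[10]=queue B[4]; then Wire at queue A[11]=queue B[5]; then Wire at queue A[12]=queue B[11]; then Drift at queue A[13]=queue B[12]; then Drift at queue A[14]=queue B[14] gives a common subsequence of length 8. Since dp[15][15] = 8, nothing longer is possible.

8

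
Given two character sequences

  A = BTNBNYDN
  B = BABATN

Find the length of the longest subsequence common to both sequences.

3

Pick B [1,3], T [2,5], N [8,6]; all 3 characters appear in both, in order. Since dp[8][6] = 3, nothing longer is possible.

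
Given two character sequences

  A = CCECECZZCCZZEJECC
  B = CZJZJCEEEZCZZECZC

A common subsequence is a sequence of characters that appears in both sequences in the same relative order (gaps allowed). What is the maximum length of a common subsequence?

Taking C [1,1], C [2,6], E [3,8], E [5,9], Z [8,10], C [10,11], Z [11,12], Z [12,13], E [15,14], C [16,15], C [17,17] gives a common subsequence of length 11. dp[17][17] = 11 confirms this is the maximum.

11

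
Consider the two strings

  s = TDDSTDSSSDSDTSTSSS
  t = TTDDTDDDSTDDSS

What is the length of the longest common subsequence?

11

One common subsequence of length 11: T (s #1, t #2), then D (s #2, t #3), then D (s #3, t #4), then T (s #5, t #5), then D (s #6, t #6), then D (s #10, t #7), then D (s #12, t #8), then S (s #14, t #9), then T (s #15, t #10), then S (s #17, t #13), then S (s #18, t #14). Since dp[18][14] = 11, nothing longer is possible.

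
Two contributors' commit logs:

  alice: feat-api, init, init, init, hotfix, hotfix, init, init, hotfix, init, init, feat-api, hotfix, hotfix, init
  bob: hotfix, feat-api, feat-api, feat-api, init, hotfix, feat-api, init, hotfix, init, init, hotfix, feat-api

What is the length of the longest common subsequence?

One common subsequence of length 8: feat-api (alice #1, bob #4); then init (alice #2, bob #5); then init (alice #4, bob #8); then hotfix (alice #6, bob #9); then init (alice #7, bob #10); then init (alice #8, bob #11); then hotfix (alice #9, bob #12); then feat-api (alice #12, bob #13). dp[15][13] = 8 confirms this is the maximum.

8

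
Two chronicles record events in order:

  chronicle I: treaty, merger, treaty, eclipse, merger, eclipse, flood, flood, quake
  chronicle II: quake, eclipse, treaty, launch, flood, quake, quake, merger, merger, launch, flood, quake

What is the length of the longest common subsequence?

Taking treaty at chronicle I[1]=chronicle II[3], merger at chronicle I[2]=chronicle II[8], merger at chronicle I[5]=chronicle II[9], flood at chronicle I[8]=chronicle II[11], quake at chronicle I[9]=chronicle II[12] gives a common subsequence of length 5. The LCS DP gives dp[9][12] = 5, so this is optimal.

5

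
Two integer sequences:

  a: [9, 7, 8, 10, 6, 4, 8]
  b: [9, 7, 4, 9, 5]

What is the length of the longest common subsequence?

One common subsequence of length 3: 9 (a #1, b #1), 7 (a #2, b #2), 4 (a #6, b #3), and the DP table's final entry dp[7][5] is also 3, so no common subsequence is longer.

3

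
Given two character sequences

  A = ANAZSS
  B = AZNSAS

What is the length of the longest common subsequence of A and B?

Pick A (A #1, B #1); then N (A #2, B #3); then A (A #3, B #5); then S (A #6, B #6); all 4 characters appear in both, in order, and the DP table's final entry dp[6][6] is also 4, so no common subsequence is longer.

4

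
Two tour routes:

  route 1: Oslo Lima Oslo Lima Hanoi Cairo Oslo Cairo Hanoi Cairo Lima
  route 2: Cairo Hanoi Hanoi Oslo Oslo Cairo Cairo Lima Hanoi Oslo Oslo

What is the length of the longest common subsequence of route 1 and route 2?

5

One common subsequence of length 5: Oslo (route 1 #1, route 2 #4), then Oslo (route 1 #3, route 2 #5), then Lima (route 1 #4, route 2 #8), then Hanoi (route 1 #5, route 2 #9), then Oslo (route 1 #7, route 2 #11). Since dp[11][11] = 5, nothing longer is possible.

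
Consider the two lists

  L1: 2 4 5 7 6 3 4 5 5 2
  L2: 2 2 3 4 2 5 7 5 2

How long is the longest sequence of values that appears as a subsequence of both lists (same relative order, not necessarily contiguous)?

Let dp[i][j] be the LCS length of the first i values of L1 and the first j values of L2. dp[i][j] = dp[i-1][j-1]+1 when the i-th and j-th values match, else max(dp[i-1][j], dp[i][j-1]).
    ·  2  2  3  4  2  5  7  5  2
 ·  0  0  0  0  0  0  0  0  0  0
 2  0  1  1  1  1  1  1  1  1  1
 4  0  1  1  1  2  2  2  2  2  2
 5  0  1  1  1  2  2  3  3  3  3
 7  0  1  1  1  2  2  3  4  4  4
 6  0  1  1  1  2  2  3  4  4  4
 3  0  1  1  2  2  2  3  4  4  4
 4  0  1  1  2  3  3  3  4  4  4
 5  0  1  1  2  3  3  4  4  5  5
 5  0  1  1  2  3  3  4  4  5  5
 2  0  1  2  2  3  4  4  4  5  6
dp[10][9] = 6. One LCS (by backtracking along matches): 2, 4, 5, 7, 5, 2.

6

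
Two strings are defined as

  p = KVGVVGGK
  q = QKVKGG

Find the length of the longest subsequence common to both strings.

4

Let dp[i][j] be the LCS length of the first i characters of p and the first j characters of q. dp[i][j] = dp[i-1][j-1]+1 when the i-th and j-th characters match, else max(dp[i-1][j], dp[i][j-1]).
    ·  Q  K  V  K  G  G
 ·  0  0  0  0  0  0  0
 K  0  0  1  1  1  1  1
 V  0  0  1  2  2  2  2
 G  0  0  1  2  2  3  3
 V  0  0  1  2  2  3  3
 V  0  0  1  2  2  3  3
 G  0  0  1  2  2  3  4
 G  0  0  1  2  2  3  4
 K  0  0  1  2  3  3  4
dp[8][6] = 4. One LCS (by backtracking along matches): KVGG.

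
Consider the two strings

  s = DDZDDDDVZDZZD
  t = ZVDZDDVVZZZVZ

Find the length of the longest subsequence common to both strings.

8

One common subsequence of length 8: D [2,3]; then Z [3,4]; then D [4,5]; then D [5,6]; then V [8,8]; then Z [9,10]; then Z [11,11]; then Z [12,13]. dp[13][13] = 8 confirms this is the maximum.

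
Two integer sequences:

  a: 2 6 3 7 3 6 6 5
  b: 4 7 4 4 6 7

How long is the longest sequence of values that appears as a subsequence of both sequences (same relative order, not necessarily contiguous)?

Pick 6 (a #2, b #5); then 7 (a #4, b #6); all 2 values appear in both, in order. The LCS DP gives dp[8][6] = 2, so this is optimal.

2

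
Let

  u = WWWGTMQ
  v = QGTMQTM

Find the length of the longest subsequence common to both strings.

4

Let dp[i][j] be the LCS length of the first i characters of u and the first j characters of v. dp[i][j] = dp[i-1][j-1]+1 when the i-th and j-th characters match, else max(dp[i-1][j], dp[i][j-1]).
    ·  Q  G  T  M  Q  T  M
 ·  0  0  0  0  0  0  0  0
 W  0  0  0  0  0  0  0  0
 W  0  0  0  0  0  0  0  0
 W  0  0  0  0  0  0  0  0
 G  0  0  1  1  1  1  1  1
 T  0  0  1  2  2  2  2  2
 M  0  0  1  2  3  3  3  3
 Q  0  1  1  2  3  4  4  4
dp[7][7] = 4. One LCS (by backtracking along matches): GTMQ.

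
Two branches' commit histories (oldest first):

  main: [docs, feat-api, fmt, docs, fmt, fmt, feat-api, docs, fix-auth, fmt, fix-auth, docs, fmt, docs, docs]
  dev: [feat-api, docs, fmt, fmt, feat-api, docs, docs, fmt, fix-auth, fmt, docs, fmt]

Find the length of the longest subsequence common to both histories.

10

Match feat-api at main[2]=dev[1], docs at main[4]=dev[2], fmt at main[5]=dev[3], fmt at main[6]=dev[4], feat-api at main[7]=dev[5], docs at main[8]=dev[7], fix-auth at main[9]=dev[9], fmt at main[10]=dev[10], docs at main[12]=dev[11], fmt at main[13]=dev[12] — 10 commits in the same relative order in both. The LCS DP gives dp[15][12] = 10, so this is optimal.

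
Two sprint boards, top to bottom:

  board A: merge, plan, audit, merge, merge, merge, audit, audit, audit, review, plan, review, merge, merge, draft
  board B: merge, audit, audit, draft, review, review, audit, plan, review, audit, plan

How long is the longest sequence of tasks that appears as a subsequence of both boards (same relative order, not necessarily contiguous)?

Match merge [1,1], then audit [3,2], then audit [7,3], then audit [8,7], then audit [9,10], then plan [11,11] — 6 tasks in the same relative order in both. The LCS DP gives dp[15][11] = 6, so this is optimal.

6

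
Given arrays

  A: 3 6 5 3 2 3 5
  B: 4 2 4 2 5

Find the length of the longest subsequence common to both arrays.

2

Taking 2 (A #5, B #4); then 5 (A #7, B #5) gives a common subsequence of length 2. The LCS DP gives dp[7][5] = 2, so this is optimal.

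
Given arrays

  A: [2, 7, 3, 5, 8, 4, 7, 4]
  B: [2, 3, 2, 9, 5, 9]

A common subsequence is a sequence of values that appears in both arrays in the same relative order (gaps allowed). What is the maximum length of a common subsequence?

3

Match 2 at A[1]=B[1], then 3 at A[3]=B[2], then 5 at A[4]=B[5] — 3 values in the same relative order in both. Since dp[8][6] = 3, nothing longer is possible.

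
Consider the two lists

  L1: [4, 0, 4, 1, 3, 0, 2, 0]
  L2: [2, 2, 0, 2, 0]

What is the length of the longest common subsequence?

Let dp[i][j] be the LCS length of the first i values of L1 and the first j values of L2. dp[i][j] = dp[i-1][j-1]+1 when the i-th and j-th values match, else max(dp[i-1][j], dp[i][j-1]).
    ·  2  2  0  2  0
 ·  0  0  0  0  0  0
 4  0  0  0  0  0  0
 0  0  0  0  1  1  1
 4  0  0  0  1  1  1
 1  0  0  0  1  1  1
 3  0  0  0  1  1  1
 0  0  0  0  1  1  2
 2  0  1  1  1  2  2
 0  0  1  1  2  2  3
dp[8][5] = 3. One LCS (by backtracking along matches): 0, 2, 0.

3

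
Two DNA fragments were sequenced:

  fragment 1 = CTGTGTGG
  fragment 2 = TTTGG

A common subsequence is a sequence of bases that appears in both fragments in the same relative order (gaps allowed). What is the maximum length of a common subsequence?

Match T (fragment 1 #2, fragment 2 #1); then T (fragment 1 #4, fragment 2 #2); then T (fragment 1 #6, fragment 2 #3); then G (fragment 1 #7, fragment 2 #4); then G (fragment 1 #8, fragment 2 #5) — 5 bases in the same relative order in both. dp[8][5] = 5 confirms this is the maximum.

5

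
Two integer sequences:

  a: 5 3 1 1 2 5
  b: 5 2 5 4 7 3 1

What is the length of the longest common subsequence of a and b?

Taking 5 (a #1, b #3); then 3 (a #2, b #6); then 1 (a #4, b #7) gives a common subsequence of length 3, and the DP table's final entry dp[6][7] is also 3, so no common subsequence is longer.

3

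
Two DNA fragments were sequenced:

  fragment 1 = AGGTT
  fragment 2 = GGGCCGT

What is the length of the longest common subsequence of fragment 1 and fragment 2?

3

Pick G at fragment 1[2]=fragment 2[3], G at fragment 1[3]=fragment 2[6], T at fragment 1[5]=fragment 2[7]; all 3 bases appear in both, in order, and the DP table's final entry dp[5][7] is also 3, so no common subsequence is longer.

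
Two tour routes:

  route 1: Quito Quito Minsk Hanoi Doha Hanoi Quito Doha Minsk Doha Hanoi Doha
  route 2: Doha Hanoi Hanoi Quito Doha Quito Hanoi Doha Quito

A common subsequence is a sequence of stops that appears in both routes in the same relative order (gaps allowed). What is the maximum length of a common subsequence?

Taking Hanoi at route 1[4]=route 2[2], Hanoi at route 1[6]=route 2[3], Quito at route 1[7]=route 2[4], Doha at route 1[8]=route 2[5], Hanoi at route 1[11]=route 2[7], Doha at route 1[12]=route 2[8] gives a common subsequence of length 6. Since dp[12][9] = 6, nothing longer is possible.

6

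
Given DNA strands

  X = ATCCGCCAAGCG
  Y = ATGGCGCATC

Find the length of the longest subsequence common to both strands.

Match A [1,1], T [2,2], C [4,5], G [5,6], C [7,7], A [8,8], C [11,10] — 7 bases in the same relative order in both. dp[12][10] = 7 confirms this is the maximum.

7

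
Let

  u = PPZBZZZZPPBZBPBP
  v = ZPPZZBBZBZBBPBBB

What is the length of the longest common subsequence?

10

One common subsequence of length 10: P (u #1, v #2), then P (u #2, v #3), then Z (u #3, v #5), then B (u #4, v #7), then Z (u #5, v #8), then Z (u #6, v #10), then P (u #10, v #13), then B (u #11, v #14), then B (u #13, v #15), then B (u #15, v #16). The LCS DP gives dp[16][16] = 10, so this is optimal.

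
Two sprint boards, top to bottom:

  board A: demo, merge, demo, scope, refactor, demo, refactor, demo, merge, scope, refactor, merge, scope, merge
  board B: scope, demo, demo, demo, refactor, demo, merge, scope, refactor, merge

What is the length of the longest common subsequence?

Match demo [1,2]; then demo [3,3]; then demo [6,4]; then refactor [7,5]; then demo [8,6]; then merge [9,7]; then scope [10,8]; then refactor [11,9]; then merge [14,10] — 9 tasks in the same relative order in both, and the DP table's final entry dp[14][10] is also 9, so no common subsequence is longer.

9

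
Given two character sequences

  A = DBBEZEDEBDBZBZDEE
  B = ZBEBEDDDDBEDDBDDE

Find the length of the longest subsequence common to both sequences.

One common subsequence of length 9: B [2,2], then B [3,4], then E [4,5], then E [6,11], then D [7,13], then B [9,14], then D [10,15], then D [15,16], then E [17,17]. The LCS DP gives dp[17][17] = 9, so this is optimal.

9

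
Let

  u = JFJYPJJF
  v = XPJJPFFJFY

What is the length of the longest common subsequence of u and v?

5

Pick J [1,3] → J [3,4] → P [5,5] → J [7,8] → F [8,9]; all 5 characters appear in both, in order. The LCS DP gives dp[8][10] = 5, so this is optimal.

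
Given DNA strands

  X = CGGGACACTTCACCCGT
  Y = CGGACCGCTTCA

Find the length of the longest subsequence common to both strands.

One common subsequence of length 10: C (X #1, Y #1), G (X #3, Y #2), G (X #4, Y #3), A (X #5, Y #4), C (X #6, Y #6), C (X #8, Y #8), T (X #9, Y #9), T (X #10, Y #10), C (X #11, Y #11), A (X #12, Y #12). The LCS DP gives dp[17][12] = 10, so this is optimal.

10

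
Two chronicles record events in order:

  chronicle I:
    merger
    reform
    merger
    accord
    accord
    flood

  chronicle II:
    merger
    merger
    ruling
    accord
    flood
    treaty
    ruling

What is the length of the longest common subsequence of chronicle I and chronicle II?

4

One common subsequence of length 4: merger (chronicle I #1, chronicle II #1); then merger (chronicle I #3, chronicle II #2); then accord (chronicle I #5, chronicle II #4); then flood (chronicle I #6, chronicle II #5). dp[6][7] = 4 confirms this is the maximum.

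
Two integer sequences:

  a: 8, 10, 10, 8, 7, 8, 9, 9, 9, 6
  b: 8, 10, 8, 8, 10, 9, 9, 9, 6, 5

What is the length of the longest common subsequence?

8

Pick 8 at a[1]=b[1]; then 10 at a[3]=b[2]; then 8 at a[4]=b[3]; then 8 at a[6]=b[4]; then 9 at a[7]=b[6]; then 9 at a[8]=b[7]; then 9 at a[9]=b[8]; then 6 at a[10]=b[9]; all 8 values appear in both, in order. dp[10][10] = 8 confirms this is the maximum.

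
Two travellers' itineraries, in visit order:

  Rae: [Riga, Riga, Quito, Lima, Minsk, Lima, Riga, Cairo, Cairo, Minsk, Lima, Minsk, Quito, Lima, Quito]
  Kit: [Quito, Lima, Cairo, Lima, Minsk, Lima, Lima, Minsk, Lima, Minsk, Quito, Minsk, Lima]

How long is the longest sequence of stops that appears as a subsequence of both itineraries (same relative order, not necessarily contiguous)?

Pick Quito at Rae[3]=Kit[1]; then Lima at Rae[4]=Kit[4]; then Minsk at Rae[5]=Kit[5]; then Lima at Rae[6]=Kit[7]; then Minsk at Rae[10]=Kit[8]; then Lima at Rae[11]=Kit[9]; then Minsk at Rae[12]=Kit[10]; then Quito at Rae[13]=Kit[11]; then Lima at Rae[14]=Kit[13]; all 9 stops appear in both, in order. Since dp[15][13] = 9, nothing longer is possible.

9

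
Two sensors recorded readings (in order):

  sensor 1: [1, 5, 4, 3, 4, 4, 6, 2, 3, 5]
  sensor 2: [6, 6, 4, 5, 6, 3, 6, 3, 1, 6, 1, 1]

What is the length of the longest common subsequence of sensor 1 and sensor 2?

4

Let dp[i][j] be the LCS length of the first i values of sensor 1 and the first j values of sensor 2. dp[i][j] = dp[i-1][j-1]+1 when the i-th and j-th values match, else max(dp[i-1][j], dp[i][j-1]).
    ·  6  6  4  5  6  3  6  3  1  6  1  1
 ·  0  0  0  0  0  0  0  0  0  0  0  0  0
 1  0  0  0  0  0  0  0  0  0  1  1  1  1
 5  0  0  0  0  1  1  1  1  1  1  1  1  1
 4  0  0  0  1  1  1  1  1  1  1  1  1  1
 3  0  0  0  1  1  1  2  2  2  2  2  2  2
 4  0  0  0  1  1  1  2  2  2  2  2  2  2
 4  0  0  0  1  1  1  2  2  2  2  2  2  2
 6  0  1  1  1  1  2  2  3  3  3  3  3  3
 2  0  1  1  1  1  2  2  3  3  3  3  3  3
 3  0  1  1  1  1  2  3  3  4  4  4  4  4
 5  0  1  1  1  2  2  3  3  4  4  4  4  4
dp[10][12] = 4. One LCS (by backtracking along matches): 5, 3, 6, 3.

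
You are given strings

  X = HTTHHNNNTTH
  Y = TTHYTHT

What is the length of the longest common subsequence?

5

Let dp[i][j] be the LCS length of the first i characters of X and the first j characters of Y. dp[i][j] = dp[i-1][j-1]+1 when the i-th and j-th characters match, else max(dp[i-1][j], dp[i][j-1]).
    ·  T  T  H  Y  T  H  T
 ·  0  0  0  0  0  0  0  0
 H  0  0  0  1  1  1  1  1
 T  0  1  1  1  1  2  2  2
 T  0  1  2  2  2  2  2  3
 H  0  1  2  3  3  3  3  3
 H  0  1  2  3  3  3  4  4
 N  0  1  2  3  3  3  4  4
 N  0  1  2  3  3  3  4  4
 N  0  1  2  3  3  3  4  4
 T  0  1  2  3  3  4  4  5
 T  0  1  2  3  3  4  4  5
 H  0  1  2  3  3  4  5  5
dp[11][7] = 5. One LCS (by backtracking along matches): TTHHT.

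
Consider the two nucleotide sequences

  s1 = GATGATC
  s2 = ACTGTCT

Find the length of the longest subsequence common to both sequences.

5

Let dp[i][j] be the LCS length of the first i bases of s1 and the first j bases of s2. dp[i][j] = dp[i-1][j-1]+1 when the i-th and j-th bases match, else max(dp[i-1][j], dp[i][j-1]).
    ·  A  C  T  G  T  C  T
 ·  0  0  0  0  0  0  0  0
 G  0  0  0  0  1  1  1  1
 A  0  1  1  1  1  1  1  1
 T  0  1  1  2  2  2  2  2
 G  0  1  1  2  3  3  3  3
 A  0  1  1  2  3  3  3  3
 T  0  1  1  2  3  4  4  4
 C  0  1  2  2  3  4  5  5
dp[7][7] = 5. One LCS (by backtracking along matches): ATGTC.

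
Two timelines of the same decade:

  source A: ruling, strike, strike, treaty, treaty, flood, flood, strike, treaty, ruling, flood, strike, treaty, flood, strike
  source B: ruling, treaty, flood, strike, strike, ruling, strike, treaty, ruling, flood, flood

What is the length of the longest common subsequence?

Taking ruling [1,1], strike [2,4], strike [3,5], strike [8,7], treaty [9,8], ruling [10,9], flood [11,10], flood [14,11] gives a common subsequence of length 8. Since dp[15][11] = 8, nothing longer is possible.

8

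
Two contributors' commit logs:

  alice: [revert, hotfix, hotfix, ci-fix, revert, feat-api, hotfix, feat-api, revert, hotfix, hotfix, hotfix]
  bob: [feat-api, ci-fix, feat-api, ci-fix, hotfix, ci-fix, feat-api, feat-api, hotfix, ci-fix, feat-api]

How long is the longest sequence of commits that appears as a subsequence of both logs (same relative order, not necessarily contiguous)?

5

Pick hotfix [3,5], ci-fix [4,6], feat-api [6,8], hotfix [7,9], feat-api [8,11]; all 5 commits appear in both, in order. The LCS DP gives dp[12][11] = 5, so this is optimal.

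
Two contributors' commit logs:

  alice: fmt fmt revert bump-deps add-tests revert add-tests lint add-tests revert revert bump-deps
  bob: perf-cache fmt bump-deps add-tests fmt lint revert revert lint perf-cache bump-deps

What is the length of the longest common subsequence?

7

Match fmt [2,2], then bump-deps [4,3], then add-tests [5,4], then lint [8,6], then revert [10,7], then revert [11,8], then bump-deps [12,11] — 7 commits in the same relative order in both. Since dp[12][11] = 7, nothing longer is possible.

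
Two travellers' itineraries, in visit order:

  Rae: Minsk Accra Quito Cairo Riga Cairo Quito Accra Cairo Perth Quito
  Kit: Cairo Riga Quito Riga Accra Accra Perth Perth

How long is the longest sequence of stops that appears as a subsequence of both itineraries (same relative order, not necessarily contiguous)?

5

Pick Cairo [4,1], then Riga [5,2], then Quito [7,3], then Accra [8,6], then Perth [10,8]; all 5 stops appear in both, in order, and the DP table's final entry dp[11][8] is also 5, so no common subsequence is longer.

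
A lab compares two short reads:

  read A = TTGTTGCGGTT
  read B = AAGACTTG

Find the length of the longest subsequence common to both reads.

Taking G at read A[3]=read B[3], T at read A[4]=read B[6], T at read A[5]=read B[7], G at read A[9]=read B[8] gives a common subsequence of length 4. The LCS DP gives dp[11][8] = 4, so this is optimal.

4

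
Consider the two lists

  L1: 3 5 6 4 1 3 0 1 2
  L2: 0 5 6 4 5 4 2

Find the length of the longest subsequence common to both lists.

Match 5 (L1 #2, L2 #2), 6 (L1 #3, L2 #3), 4 (L1 #4, L2 #6), 2 (L1 #9, L2 #7) — 4 values in the same relative order in both, and the DP table's final entry dp[9][7] is also 4, so no common subsequence is longer.

4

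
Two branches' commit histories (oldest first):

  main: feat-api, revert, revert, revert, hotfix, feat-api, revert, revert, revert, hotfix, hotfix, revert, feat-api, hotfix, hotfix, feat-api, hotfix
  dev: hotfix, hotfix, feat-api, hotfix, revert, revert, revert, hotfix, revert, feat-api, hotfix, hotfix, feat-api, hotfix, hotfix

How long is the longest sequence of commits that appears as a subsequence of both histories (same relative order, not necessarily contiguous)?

Taking feat-api (main #1, dev #3) → hotfix (main #5, dev #4) → revert (main #7, dev #5) → revert (main #8, dev #6) → revert (main #9, dev #7) → hotfix (main #11, dev #8) → revert (main #12, dev #9) → feat-api (main #13, dev #10) → hotfix (main #14, dev #11) → hotfix (main #15, dev #12) → feat-api (main #16, dev #13) → hotfix (main #17, dev #15) gives a common subsequence of length 12, and the DP table's final entry dp[17][15] is also 12, so no common subsequence is longer.

12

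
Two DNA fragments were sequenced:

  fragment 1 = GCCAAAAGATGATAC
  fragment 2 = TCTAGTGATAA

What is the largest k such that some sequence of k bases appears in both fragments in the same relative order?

Pick C [2,2], then A [7,4], then G [8,5], then T [10,6], then G [11,7], then A [12,8], then T [13,9], then A [14,11]; all 8 bases appear in both, in order. The LCS DP gives dp[15][11] = 8, so this is optimal.

8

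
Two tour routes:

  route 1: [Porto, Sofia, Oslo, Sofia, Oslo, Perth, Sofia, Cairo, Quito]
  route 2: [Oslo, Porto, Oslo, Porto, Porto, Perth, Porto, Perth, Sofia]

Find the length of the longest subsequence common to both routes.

4

One common subsequence of length 4: Porto [1,2]; then Oslo [3,3]; then Perth [6,8]; then Sofia [7,9], and the DP table's final entry dp[9][9] is also 4, so no common subsequence is longer.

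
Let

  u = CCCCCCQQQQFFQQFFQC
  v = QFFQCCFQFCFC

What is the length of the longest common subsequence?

Taking Q at u[10]=v[1]; then F at u[11]=v[2]; then F at u[12]=v[3]; then Q at u[13]=v[4]; then Q at u[14]=v[8]; then F at u[15]=v[9]; then F at u[16]=v[11]; then C at u[18]=v[12] gives a common subsequence of length 8, and the DP table's final entry dp[18][12] is also 8, so no common subsequence is longer.

8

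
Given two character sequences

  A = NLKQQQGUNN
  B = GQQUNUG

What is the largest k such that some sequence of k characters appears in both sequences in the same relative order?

Pick Q (A #5, B #2), then Q (A #6, B #3), then U (A #8, B #4), then N (A #9, B #5); all 4 characters appear in both, in order. Since dp[10][7] = 4, nothing longer is possible.

4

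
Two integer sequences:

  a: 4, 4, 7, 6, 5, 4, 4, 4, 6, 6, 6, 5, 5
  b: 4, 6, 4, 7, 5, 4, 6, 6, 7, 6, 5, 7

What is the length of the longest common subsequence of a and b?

One common subsequence of length 9: 4 [1,1], 4 [2,3], 7 [3,4], 5 [5,5], 4 [8,6], 6 [9,7], 6 [10,8], 6 [11,10], 5 [12,11]. dp[13][12] = 9 confirms this is the maximum.

9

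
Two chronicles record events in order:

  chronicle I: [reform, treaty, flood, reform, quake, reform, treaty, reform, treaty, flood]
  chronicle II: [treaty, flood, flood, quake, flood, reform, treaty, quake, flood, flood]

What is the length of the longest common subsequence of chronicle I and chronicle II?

Match treaty (chronicle I #2, chronicle II #1), flood (chronicle I #3, chronicle II #3), quake (chronicle I #5, chronicle II #4), reform (chronicle I #6, chronicle II #6), treaty (chronicle I #7, chronicle II #7), flood (chronicle I #10, chronicle II #10) — 6 events in the same relative order in both. dp[10][10] = 6 confirms this is the maximum.

6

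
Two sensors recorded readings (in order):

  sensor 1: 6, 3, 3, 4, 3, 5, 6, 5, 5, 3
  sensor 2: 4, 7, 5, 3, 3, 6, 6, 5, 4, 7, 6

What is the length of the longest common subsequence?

4

Let dp[i][j] be the LCS length of the first i values of sensor 1 and the first j values of sensor 2. dp[i][j] = dp[i-1][j-1]+1 when the i-th and j-th values match, else max(dp[i-1][j], dp[i][j-1]).
    ·  4  7  5  3  3  6  6  5  4  7  6
 ·  0  0  0  0  0  0  0  0  0  0  0  0
 6  0  0  0  0  0  0  1  1  1  1  1  1
 3  0  0  0  0  1  1  1  1  1  1  1  1
 3  0  0  0  0  1  2  2  2  2  2  2  2
 4  0  1  1  1  1  2  2  2  2  3  3  3
 3  0  1  1  1  2  2  2  2  2  3  3  3
 5  0  1  1  2  2  2  2  2  3  3  3  3
 6  0  1  1  2  2  2  3  3  3  3  3  4
 5  0  1  1  2  2  2  3  3  4  4  4  4
 5  0  1  1  2  2  2  3  3  4  4  4  4
 3  0  1  1  2  3  3  3  3  4  4  4  4
dp[10][11] = 4. One LCS (by backtracking along matches): 3, 3, 4, 6.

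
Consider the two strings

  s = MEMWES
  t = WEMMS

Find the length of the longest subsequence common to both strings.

3

Pick M (s #1, t #3), then M (s #3, t #4), then S (s #6, t #5); all 3 characters appear in both, in order. Since dp[6][5] = 3, nothing longer is possible.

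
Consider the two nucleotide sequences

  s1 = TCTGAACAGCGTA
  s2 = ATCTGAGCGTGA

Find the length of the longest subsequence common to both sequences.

Taking T (s1 #1, s2 #2), then C (s1 #2, s2 #3), then T (s1 #3, s2 #4), then G (s1 #4, s2 #5), then A (s1 #8, s2 #6), then G (s1 #9, s2 #7), then C (s1 #10, s2 #8), then G (s1 #11, s2 #9), then T (s1 #12, s2 #10), then A (s1 #13, s2 #12) gives a common subsequence of length 10. Since dp[13][12] = 10, nothing longer is possible.

10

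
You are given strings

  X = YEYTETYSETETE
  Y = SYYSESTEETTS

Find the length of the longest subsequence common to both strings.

Match Y [1,3], then E [2,5], then T [4,7], then E [5,8], then E [9,9], then T [10,10], then T [12,11] — 7 characters in the same relative order in both. Since dp[13][12] = 7, nothing longer is possible.

7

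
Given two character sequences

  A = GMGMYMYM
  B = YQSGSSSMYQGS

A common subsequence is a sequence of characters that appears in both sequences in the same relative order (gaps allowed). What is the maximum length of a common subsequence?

Let dp[i][j] be the LCS length of the first i characters of A and the first j characters of B. dp[i][j] = dp[i-1][j-1]+1 when the i-th and j-th characters match, else max(dp[i-1][j], dp[i][j-1]).
    ·  Y  Q  S  G  S  S  S  M  Y  Q  G  S
 ·  0  0  0  0  0  0  0  0  0  0  0  0  0
 G  0  0  0  0  1  1  1  1  1  1  1  1  1
 M  0  0  0  0  1  1  1  1  2  2  2  2  2
 G  0  0  0  0  1  1  1  1  2  2  2  3  3
 M  0  0  0  0  1  1  1  1  2  2  2  3  3
 Y  0  1  1  1  1  1  1  1  2  3  3  3  3
 M  0  1  1  1  1  1  1  1  2  3  3  3  3
 Y  0  1  1  1  1  1  1  1  2  3  3  3  3
 M  0  1  1  1  1  1  1  1  2  3  3  3  3
dp[8][12] = 3. One LCS (by backtracking along matches): GMG.

3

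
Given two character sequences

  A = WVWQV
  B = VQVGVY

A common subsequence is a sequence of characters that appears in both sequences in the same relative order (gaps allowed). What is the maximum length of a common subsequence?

3

One common subsequence of length 3: V at A[2]=B[1], Q at A[4]=B[2], V at A[5]=B[5]. Since dp[5][6] = 3, nothing longer is possible.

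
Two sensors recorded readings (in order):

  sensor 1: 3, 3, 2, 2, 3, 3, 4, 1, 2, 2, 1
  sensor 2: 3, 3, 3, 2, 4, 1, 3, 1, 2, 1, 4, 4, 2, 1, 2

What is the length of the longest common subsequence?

Match 3 at sensor 1[1]=sensor 2[2], 3 at sensor 1[2]=sensor 2[3], 2 at sensor 1[3]=sensor 2[4], 3 at sensor 1[6]=sensor 2[7], 1 at sensor 1[8]=sensor 2[8], 2 at sensor 1[9]=sensor 2[9], 2 at sensor 1[10]=sensor 2[13], 1 at sensor 1[11]=sensor 2[14] — 8 values in the same relative order in both. dp[11][15] = 8 confirms this is the maximum.

8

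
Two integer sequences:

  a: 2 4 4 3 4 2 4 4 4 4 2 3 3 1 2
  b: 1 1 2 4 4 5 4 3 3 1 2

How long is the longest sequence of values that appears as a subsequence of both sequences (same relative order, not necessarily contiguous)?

One common subsequence of length 8: 2 at a[1]=b[3], then 4 at a[2]=b[4], then 4 at a[3]=b[5], then 4 at a[10]=b[7], then 3 at a[12]=b[8], then 3 at a[13]=b[9], then 1 at a[14]=b[10], then 2 at a[15]=b[11], and the DP table's final entry dp[15][11] is also 8, so no common subsequence is longer.

8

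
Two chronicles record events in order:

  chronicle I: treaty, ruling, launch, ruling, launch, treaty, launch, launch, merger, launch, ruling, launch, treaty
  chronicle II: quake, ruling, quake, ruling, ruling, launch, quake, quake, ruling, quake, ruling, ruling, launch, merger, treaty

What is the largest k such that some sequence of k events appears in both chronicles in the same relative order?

6

Match ruling [2,5], then launch [3,6], then ruling [4,12], then launch [8,13], then merger [9,14], then treaty [13,15] — 6 events in the same relative order in both, and the DP table's final entry dp[13][15] is also 6, so no common subsequence is longer.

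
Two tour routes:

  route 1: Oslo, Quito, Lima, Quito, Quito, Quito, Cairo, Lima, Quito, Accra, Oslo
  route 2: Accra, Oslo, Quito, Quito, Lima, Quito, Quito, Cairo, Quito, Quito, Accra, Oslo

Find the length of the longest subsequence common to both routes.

Taking Oslo at route 1[1]=route 2[2]; then Quito at route 1[2]=route 2[4]; then Lima at route 1[3]=route 2[5]; then Quito at route 1[4]=route 2[6]; then Quito at route 1[5]=route 2[7]; then Quito at route 1[6]=route 2[9]; then Quito at route 1[9]=route 2[10]; then Accra at route 1[10]=route 2[11]; then Oslo at route 1[11]=route 2[12] gives a common subsequence of length 9, and the DP table's final entry dp[11][12] is also 9, so no common subsequence is longer.

9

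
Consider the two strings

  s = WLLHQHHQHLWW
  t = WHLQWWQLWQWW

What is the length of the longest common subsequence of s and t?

7

Taking W (s #1, t #1); then L (s #3, t #3); then Q (s #5, t #4); then Q (s #8, t #7); then L (s #10, t #8); then W (s #11, t #11); then W (s #12, t #12) gives a common subsequence of length 7. The LCS DP gives dp[12][12] = 7, so this is optimal.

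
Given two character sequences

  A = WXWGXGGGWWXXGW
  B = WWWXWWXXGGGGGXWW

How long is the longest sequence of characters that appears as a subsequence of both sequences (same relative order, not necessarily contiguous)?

9

Pick W [1,3] → X [2,4] → W [3,6] → G [4,10] → G [6,11] → G [7,12] → G [8,13] → W [10,15] → W [14,16]; all 9 characters appear in both, in order. The LCS DP gives dp[14][16] = 9, so this is optimal.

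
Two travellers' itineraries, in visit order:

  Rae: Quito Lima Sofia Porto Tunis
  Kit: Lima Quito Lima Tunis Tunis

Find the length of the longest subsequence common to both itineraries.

Taking Quito at Rae[1]=Kit[2]; then Lima at Rae[2]=Kit[3]; then Tunis at Rae[5]=Kit[5] gives a common subsequence of length 3. The LCS DP gives dp[5][5] = 3, so this is optimal.

3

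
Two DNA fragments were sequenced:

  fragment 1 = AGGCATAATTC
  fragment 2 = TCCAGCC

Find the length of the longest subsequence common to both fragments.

4

One common subsequence of length 4: A (fragment 1 #1, fragment 2 #4); then G (fragment 1 #3, fragment 2 #5); then C (fragment 1 #4, fragment 2 #6); then C (fragment 1 #11, fragment 2 #7), and the DP table's final entry dp[11][7] is also 4, so no common subsequence is longer.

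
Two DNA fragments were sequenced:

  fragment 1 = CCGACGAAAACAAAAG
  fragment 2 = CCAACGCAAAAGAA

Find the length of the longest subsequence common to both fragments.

11

Match C [1,1]; then C [2,2]; then A [4,4]; then C [5,5]; then G [6,6]; then A [7,8]; then A [8,9]; then A [9,10]; then A [10,11]; then A [14,13]; then A [15,14] — 11 bases in the same relative order in both. Since dp[16][14] = 11, nothing longer is possible.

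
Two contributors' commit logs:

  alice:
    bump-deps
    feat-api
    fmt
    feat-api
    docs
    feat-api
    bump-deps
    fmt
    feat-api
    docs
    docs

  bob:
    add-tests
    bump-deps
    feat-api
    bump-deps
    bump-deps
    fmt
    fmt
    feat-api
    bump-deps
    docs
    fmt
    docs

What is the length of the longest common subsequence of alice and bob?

7

One common subsequence of length 7: bump-deps at alice[1]=bob[2], then feat-api at alice[2]=bob[3], then fmt at alice[3]=bob[7], then feat-api at alice[4]=bob[8], then docs at alice[5]=bob[10], then fmt at alice[8]=bob[11], then docs at alice[11]=bob[12]. Since dp[11][12] = 7, nothing longer is possible.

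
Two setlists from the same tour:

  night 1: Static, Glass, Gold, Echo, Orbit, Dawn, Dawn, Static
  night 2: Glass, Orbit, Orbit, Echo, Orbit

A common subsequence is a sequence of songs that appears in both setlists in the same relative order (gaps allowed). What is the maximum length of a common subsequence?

Pick Glass [2,1]; then Echo [4,4]; then Orbit [5,5]; all 3 songs appear in both, in order, and the DP table's final entry dp[8][5] is also 3, so no common subsequence is longer.

3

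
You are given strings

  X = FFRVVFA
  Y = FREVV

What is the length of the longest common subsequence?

Taking F [2,1], then R [3,2], then V [4,4], then V [5,5] gives a common subsequence of length 4. Since dp[7][5] = 4, nothing longer is possible.

4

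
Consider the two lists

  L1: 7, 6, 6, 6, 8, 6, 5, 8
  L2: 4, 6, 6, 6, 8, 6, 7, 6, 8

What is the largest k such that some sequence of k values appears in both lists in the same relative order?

6

One common subsequence of length 6: 6 [2,2], then 6 [3,3], then 6 [4,4], then 8 [5,5], then 6 [6,8], then 8 [8,9], and the DP table's final entry dp[8][9] is also 6, so no common subsequence is longer.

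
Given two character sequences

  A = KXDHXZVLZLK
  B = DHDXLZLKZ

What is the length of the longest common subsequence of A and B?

7

Let dp[i][j] be the LCS length of the first i characters of A and the first j characters of B. dp[i][j] = dp[i-1][j-1]+1 when the i-th and j-th characters match, else max(dp[i-1][j], dp[i][j-1]).
    ·  D  H  D  X  L  Z  L  K  Z
 ·  0  0  0  0  0  0  0  0  0  0
 K  0  0  0  0  0  0  0  0  1  1
 X  0  0  0  0  1  1  1  1  1  1
 D  0  1  1  1  1  1  1  1  1  1
 H  0  1  2  2  2  2  2  2  2  2
 X  0  1  2  2  3  3  3  3  3  3
 Z  0  1  2  2  3  3  4  4  4  4
 V  0  1  2  2  3  3  4  4  4  4
 L  0  1  2  2  3  4  4  5  5  5
 Z  0  1  2  2  3  4  5  5  5  6
 L  0  1  2  2  3  4  5  6  6  6
 K  0  1  2  2  3  4  5  6  7  7
dp[11][9] = 7. One LCS (by backtracking along matches): DHXLZLK.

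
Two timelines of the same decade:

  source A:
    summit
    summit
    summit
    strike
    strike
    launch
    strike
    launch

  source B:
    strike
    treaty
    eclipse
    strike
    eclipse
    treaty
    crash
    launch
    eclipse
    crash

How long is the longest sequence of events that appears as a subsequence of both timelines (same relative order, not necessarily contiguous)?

Match strike at source A[4]=source B[1]; then strike at source A[5]=source B[4]; then launch at source A[6]=source B[8] — 3 events in the same relative order in both. Since dp[8][10] = 3, nothing longer is possible.

3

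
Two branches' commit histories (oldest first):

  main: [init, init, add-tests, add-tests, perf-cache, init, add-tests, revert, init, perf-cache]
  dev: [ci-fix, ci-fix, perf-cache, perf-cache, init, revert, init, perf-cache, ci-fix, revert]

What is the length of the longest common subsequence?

Pick perf-cache at main[5]=dev[4], then init at main[6]=dev[5], then revert at main[8]=dev[6], then init at main[9]=dev[7], then perf-cache at main[10]=dev[8]; all 5 commits appear in both, in order, and the DP table's final entry dp[10][10] is also 5, so no common subsequence is longer.

5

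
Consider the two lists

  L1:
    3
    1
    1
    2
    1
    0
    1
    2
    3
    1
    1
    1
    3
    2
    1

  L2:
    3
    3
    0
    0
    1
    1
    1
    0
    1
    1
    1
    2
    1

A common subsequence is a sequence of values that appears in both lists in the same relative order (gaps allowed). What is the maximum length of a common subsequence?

One common subsequence of length 10: 3 [1,2], 1 [2,5], 1 [3,6], 1 [5,7], 0 [6,8], 1 [10,9], 1 [11,10], 1 [12,11], 2 [14,12], 1 [15,13]. dp[15][13] = 10 confirms this is the maximum.

10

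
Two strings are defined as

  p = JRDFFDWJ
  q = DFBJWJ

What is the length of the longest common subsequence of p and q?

4

Pick D [3,1], F [4,2], W [7,5], J [8,6]; all 4 characters appear in both, in order, and the DP table's final entry dp[8][6] is also 4, so no common subsequence is longer.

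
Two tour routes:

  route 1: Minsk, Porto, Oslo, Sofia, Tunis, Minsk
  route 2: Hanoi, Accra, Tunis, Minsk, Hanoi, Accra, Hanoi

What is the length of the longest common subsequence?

2

Pick Tunis (route 1 #5, route 2 #3); then Minsk (route 1 #6, route 2 #4); all 2 stops appear in both, in order. dp[6][7] = 2 confirms this is the maximum.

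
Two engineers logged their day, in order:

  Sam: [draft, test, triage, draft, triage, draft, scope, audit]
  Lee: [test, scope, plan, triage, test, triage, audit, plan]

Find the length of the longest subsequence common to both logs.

Match test (Sam #2, Lee #1), triage (Sam #3, Lee #4), triage (Sam #5, Lee #6), audit (Sam #8, Lee #7) — 4 tasks in the same relative order in both. The LCS DP gives dp[8][8] = 4, so this is optimal.

4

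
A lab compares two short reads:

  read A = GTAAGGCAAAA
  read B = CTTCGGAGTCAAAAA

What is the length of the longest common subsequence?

8

Taking G (read A #1, read B #6), then A (read A #4, read B #7), then G (read A #5, read B #8), then C (read A #7, read B #10), then A (read A #8, read B #12), then A (read A #9, read B #13), then A (read A #10, read B #14), then A (read A #11, read B #15) gives a common subsequence of length 8. The LCS DP gives dp[11][15] = 8, so this is optimal.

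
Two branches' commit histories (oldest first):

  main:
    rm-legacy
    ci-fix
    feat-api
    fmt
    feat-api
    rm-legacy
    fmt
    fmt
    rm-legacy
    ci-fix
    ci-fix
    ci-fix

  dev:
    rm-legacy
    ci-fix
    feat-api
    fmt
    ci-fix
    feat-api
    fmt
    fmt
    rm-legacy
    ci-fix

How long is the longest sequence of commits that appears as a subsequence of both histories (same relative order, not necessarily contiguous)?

9

Taking rm-legacy (main #1, dev #1); then ci-fix (main #2, dev #2); then feat-api (main #3, dev #3); then fmt (main #4, dev #4); then feat-api (main #5, dev #6); then fmt (main #7, dev #7); then fmt (main #8, dev #8); then rm-legacy (main #9, dev #9); then ci-fix (main #12, dev #10) gives a common subsequence of length 9. dp[12][10] = 9 confirms this is the maximum.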